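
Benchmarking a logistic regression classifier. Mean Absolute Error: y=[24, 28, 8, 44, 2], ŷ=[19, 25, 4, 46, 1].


Absolute errors: |24-19|=5, |28-25|=3, |8-4|=4, |44-46|=2, |2-1|=1
Sum = 15
MAE = 15/5 = 3

3


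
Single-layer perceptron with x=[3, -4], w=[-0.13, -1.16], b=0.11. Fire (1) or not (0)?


z = (3)·(-0.13) + (-4)·(-1.16) + 0.11
  = 4.36
step(z) = 1 (z≥0)

1


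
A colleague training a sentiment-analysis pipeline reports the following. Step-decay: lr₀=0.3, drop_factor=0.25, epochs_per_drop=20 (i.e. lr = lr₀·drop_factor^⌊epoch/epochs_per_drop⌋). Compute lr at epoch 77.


n_drops = ⌊77/20⌋ = 3
lr = 0.3·0.25^3 = 0.3·0.015625 = 0.0046875

0.0046875


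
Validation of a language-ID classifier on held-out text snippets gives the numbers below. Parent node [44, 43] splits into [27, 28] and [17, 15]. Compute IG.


Parent = [44, 43], H_parent = 0.9999
H_left = 0.9998 (n=55), H_right = 0.9972 (n=32)
H_children = (55/87)·0.9998 + (32/87)·0.9972 = 0.9988
IG = 0.9999 - 0.9988 = 0.0011

0.0011


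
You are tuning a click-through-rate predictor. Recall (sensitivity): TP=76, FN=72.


Recall = TP/(TP+FN)
= 76/(76+72)
= 76/148 = 51.35%

51.35%


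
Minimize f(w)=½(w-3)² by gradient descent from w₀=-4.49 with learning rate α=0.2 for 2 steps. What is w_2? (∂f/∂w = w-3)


step 1: grad = -4.49-3 = -7.49; w = -4.49 - 0.2·(-7.49) = -2.992
step 2: grad = -2.992-3 = -5.992; w = -2.992 - 0.2·(-5.992) = -1.7936

-1.7936


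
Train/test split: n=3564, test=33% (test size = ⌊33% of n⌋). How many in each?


Test = ⌊3564·33/100⌋ = 1176
Train = 3564 - 1176 = 2388

Train: 2388, Test: 1176


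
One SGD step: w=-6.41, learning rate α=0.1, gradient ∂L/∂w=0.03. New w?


w_new = w - α·∇
= -6.41 - 0.1·0.03
= -6.41 - 0.003
= -6.413

-6.413


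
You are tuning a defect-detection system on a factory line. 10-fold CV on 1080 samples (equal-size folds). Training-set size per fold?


Fold size = 1080/10 = 108
Training per fold = 1080 - 108 = 972

972


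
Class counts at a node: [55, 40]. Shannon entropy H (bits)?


Probabilities: [55/95, 40/95] ≈ [0.5789, 0.4211]
H = -((55/95)·log₂(55/95) + (40/95)·log₂(40/95))
  = 0.9819 bits

0.9819 bits


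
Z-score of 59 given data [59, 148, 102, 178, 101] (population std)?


μ = 117.6, σ = 41.2921
z = (59 - 117.6)/41.2921 = -1.4192

-1.4192


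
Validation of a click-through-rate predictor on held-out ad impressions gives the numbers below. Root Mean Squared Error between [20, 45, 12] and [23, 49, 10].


MSE = 29/3 = 9.6667
RMSE = √(29/3) = 3.1091

3.1091


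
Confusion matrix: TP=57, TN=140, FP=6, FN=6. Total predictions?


Total = TP + TN + FP + FN
= 57 + 140 + 6 + 6
= 209
(Predicted positive: 63, predicted negative: 146)

209


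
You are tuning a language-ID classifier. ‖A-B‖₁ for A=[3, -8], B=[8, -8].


d = |3-8| + |-8+ 8|
  = 5 + 0
  = 5

5


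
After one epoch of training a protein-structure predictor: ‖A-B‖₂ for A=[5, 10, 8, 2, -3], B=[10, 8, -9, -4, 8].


d = √((5-10)² + (10-8)² + (8+ 9)² + (2+ 4)² + (-3-8)²)
  = √(25 + 4 + 289 + 36 + 121)
  = √475 = 21.7945

21.7945


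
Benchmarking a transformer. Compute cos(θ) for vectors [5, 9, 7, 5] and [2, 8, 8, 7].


A·B = 5·2 + 9·8 + 7·8 + 5·7 = 173
‖A‖ = √180 = 13.4164, ‖B‖ = √181 = 13.4536
cos = 173/(√180·√181) = 173/√32580 = 0.9585

0.9585


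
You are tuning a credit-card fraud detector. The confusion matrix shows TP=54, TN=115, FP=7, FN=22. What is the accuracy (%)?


Accuracy = (TP+TN)/(TP+TN+FP+FN)
= (54+115)/(198)
= 169/198 = 85.35%

85.35%


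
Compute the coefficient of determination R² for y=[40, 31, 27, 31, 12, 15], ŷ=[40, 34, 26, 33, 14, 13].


ȳ = 26
SS_res = Σ(y-ŷ)² = 22
SS_tot = Σ(y-ȳ)² = 564
R² = 1 - SS_res/SS_tot = 1 - 0.039 = 0.961

0.961


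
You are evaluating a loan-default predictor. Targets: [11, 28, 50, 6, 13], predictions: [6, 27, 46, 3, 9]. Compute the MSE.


Squared errors: (11-6)²=25, (28-27)²=1, (50-46)²=16, (6-3)²=9, (13-9)²=16
Sum = 67
MSE = 67/5 = 67/5

67/5


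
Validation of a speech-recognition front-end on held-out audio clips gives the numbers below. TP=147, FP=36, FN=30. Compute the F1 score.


Precision = 147/183 = 0.8033
Recall = 147/177 = 0.8305
F1 = 2·P·R/(P+R) = 2·TP/(2·TP+FP+FN) = 294/(294+36+30) = 294/360 = 0.8167

0.8167


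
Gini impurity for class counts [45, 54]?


Probabilities: [45/99, 54/99] ≈ [0.4545, 0.5455]
Σpᵢ² = (2025 + 2916)/99² = 4941/9801
Gini = 1 - Σpᵢ² = 1 - 4941/9801 = 0.4959

0.4959


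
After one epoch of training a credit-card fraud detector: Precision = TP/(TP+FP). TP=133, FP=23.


Precision = TP/(TP+FP)
= 133/(133+23)
= 133/156 = 85.26%

85.26%


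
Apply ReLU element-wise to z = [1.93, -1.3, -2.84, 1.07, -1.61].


ReLU(1.93) = max(0, 1.93) = 1.93
ReLU(-1.3) = max(0, -1.3) = 0.0
ReLU(-2.84) = max(0, -2.84) = 0.0
ReLU(1.07) = max(0, 1.07) = 1.07
ReLU(-1.61) = max(0, -1.61) = 0.0
result = [1.93, 0.0, 0.0, 1.07, 0.0]

[1.93, 0.0, 0.0, 1.07, 0.0]


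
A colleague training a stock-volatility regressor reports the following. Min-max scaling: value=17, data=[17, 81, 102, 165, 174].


min=17, max=174
(17-17)/(174-17) = 0/157 = 0.0

0.0


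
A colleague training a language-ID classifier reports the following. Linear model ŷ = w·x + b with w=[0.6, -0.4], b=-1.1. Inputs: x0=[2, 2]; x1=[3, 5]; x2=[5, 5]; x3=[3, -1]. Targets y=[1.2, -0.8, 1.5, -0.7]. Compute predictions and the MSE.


ŷ0 = (0.6)·(2) + (-0.4)·(2) - 1.1 = -0.7
ŷ1 = (0.6)·(3) + (-0.4)·(5) - 1.1 = -1.3
ŷ2 = (0.6)·(5) + (-0.4)·(5) - 1.1 = -0.1
ŷ3 = (0.6)·(3) + (-0.4)·(-1) - 1.1 = 1.1
errors² = [3.61, 0.25, 2.56, 3.24]
MSE = 9.6600/4 = 2.415

2.415


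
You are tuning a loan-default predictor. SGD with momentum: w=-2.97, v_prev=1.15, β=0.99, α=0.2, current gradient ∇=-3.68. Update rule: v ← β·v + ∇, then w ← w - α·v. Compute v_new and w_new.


v_new = 0.99·1.15 - 3.68 = 1.1385 - 3.68 = -2.5415
w_new = -2.97 - 0.2·-2.5415 = -2.97 + 0.5083 = -2.4617

v_new=-2.5415, w_new=-2.4617


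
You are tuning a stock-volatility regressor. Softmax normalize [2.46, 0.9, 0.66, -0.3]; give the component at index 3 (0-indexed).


Exponentials: e^2.46=11.7048, e^0.9=2.4596, e^0.66=1.9348, e^-0.3=0.7408
Sum = 16.84
Softmax = [0.6951, 0.1461, 0.1149, 0.044]
p[3] = 0.7408/16.84 = 0.044

0.044


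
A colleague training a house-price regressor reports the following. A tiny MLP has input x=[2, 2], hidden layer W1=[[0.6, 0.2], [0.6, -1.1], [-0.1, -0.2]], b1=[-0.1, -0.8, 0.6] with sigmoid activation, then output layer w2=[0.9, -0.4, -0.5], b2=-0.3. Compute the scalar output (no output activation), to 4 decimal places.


z1[0] = (0.6)·(2) + (0.2)·(2) - 0.1 = 1.5
z1[1] = (0.6)·(2) + (-1.1)·(2) - 0.8 = -1.8
z1[2] = (-0.1)·(2) + (-0.2)·(2) + 0.6 = 0.0
h = sigmoid(z1) = [0.8176, 0.1419, 0.5]
output = (0.9)·(0.8176) + (-0.4)·(0.1419) + (-0.5)·(0.5) - 0.3 = 0.1291

0.1291


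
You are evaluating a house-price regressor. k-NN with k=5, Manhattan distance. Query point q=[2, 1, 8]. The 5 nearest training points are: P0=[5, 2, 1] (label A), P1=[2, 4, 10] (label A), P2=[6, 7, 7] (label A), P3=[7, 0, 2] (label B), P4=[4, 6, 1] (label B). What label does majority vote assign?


d(q,P0) = 11  (label A)
d(q,P1) = 5  (label A)
d(q,P2) = 11  (label A)
d(q,P3) = 12  (label B)
d(q,P4) = 14  (label B)
Votes: A=3, B=2
Majority → A

A


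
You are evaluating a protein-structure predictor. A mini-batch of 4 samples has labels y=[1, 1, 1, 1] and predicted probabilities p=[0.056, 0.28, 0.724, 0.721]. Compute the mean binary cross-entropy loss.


L[0] = -ln(0.056) = 2.8824
L[1] = -ln(0.28) = 1.273
L[2] = -ln(0.724) = 0.323
L[3] = -ln(0.721) = 0.3271
mean = (2.8824 + 1.273 + 0.323 + 0.3271)/4 = 1.2014

1.2014


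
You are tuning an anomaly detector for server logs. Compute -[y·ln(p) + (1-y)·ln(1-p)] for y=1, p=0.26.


BCE = -[y·ln(p) + (1-y)·ln(1-p)]
= -1·ln(0.26) - 0
= -ln(0.26) = 1.3471

1.3471


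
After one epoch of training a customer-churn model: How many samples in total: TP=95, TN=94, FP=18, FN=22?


Total = TP + TN + FP + FN
= 95 + 94 + 18 + 22
= 229
(Predicted positive: 113, predicted negative: 116)

229


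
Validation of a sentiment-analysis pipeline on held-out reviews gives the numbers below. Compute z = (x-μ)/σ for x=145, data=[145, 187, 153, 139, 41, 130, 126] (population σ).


μ = 131.5714, σ = 41.4103
z = (145 - 131.5714)/41.4103 = 0.3243

0.3243


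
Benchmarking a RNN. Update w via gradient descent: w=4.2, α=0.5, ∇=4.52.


w_new = w - α·∇
= 4.2 - 0.5·4.52
= 4.2 - 2.26
= 1.94

1.94


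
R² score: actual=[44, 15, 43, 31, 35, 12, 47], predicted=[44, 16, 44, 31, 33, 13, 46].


ȳ = 32.4286
SS_res = Σ(y-ŷ)² = 8
SS_tot = Σ(y-ȳ)² = 1187.71
R² = 1 - SS_res/SS_tot = 1 - 0.0067 = 0.9933

0.9933


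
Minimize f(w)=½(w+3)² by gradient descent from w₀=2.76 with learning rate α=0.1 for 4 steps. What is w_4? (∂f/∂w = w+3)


step 1: grad = 2.76+3 = 5.76; w = 2.76 - 0.1·(5.76) = 2.184
step 2: grad = 2.184+3 = 5.184; w = 2.184 - 0.1·(5.184) = 1.6656
step 3: grad = 1.6656+3 = 4.6656; w = 1.6656 - 0.1·(4.6656) = 1.19904
step 4: grad = 1.19904+3 = 4.19904; w = 1.19904 - 0.1·(4.19904) = 0.779136

0.779136


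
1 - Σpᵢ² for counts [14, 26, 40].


Probabilities: [14/80, 26/80, 40/80] ≈ [0.175, 0.325, 0.5]
Σpᵢ² = (196 + 676 + 1600)/80² = 2472/6400
Gini = 1 - Σpᵢ² = 1 - 2472/6400 = 0.6138

0.6138


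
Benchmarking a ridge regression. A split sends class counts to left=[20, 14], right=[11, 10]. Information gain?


Parent = [31, 24], H_parent = 0.9883
H_left = 0.9774 (n=34), H_right = 0.9984 (n=21)
H_children = (34/55)·0.9774 + (21/55)·0.9984 = 0.9854
IG = 0.9883 - 0.9854 = 0.0029

0.0029


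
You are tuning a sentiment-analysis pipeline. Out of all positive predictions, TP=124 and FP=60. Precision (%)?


Precision = TP/(TP+FP)
= 124/(124+60)
= 124/184 = 67.39%

67.39%


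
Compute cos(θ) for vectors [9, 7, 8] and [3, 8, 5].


A·B = 9·3 + 7·8 + 8·5 = 123
‖A‖ = √194 = 13.9284, ‖B‖ = √98 = 9.8995
cos = 123/(√194·√98) = 123/√19012 = 0.8921

0.8921


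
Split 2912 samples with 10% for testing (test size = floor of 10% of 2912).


Test = ⌊2912·10/100⌋ = 291
Train = 2912 - 291 = 2621

Train: 2621, Test: 291


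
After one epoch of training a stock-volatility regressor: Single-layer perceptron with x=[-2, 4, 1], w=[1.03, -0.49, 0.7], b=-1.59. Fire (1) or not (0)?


z = (-2)·(1.03) + (4)·(-0.49) + (1)·(0.7) - 1.59
  = -4.91
step(z) = 0 (z<0)

0


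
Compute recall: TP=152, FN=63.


Recall = TP/(TP+FN)
= 152/(152+63)
= 152/215 = 70.7%

70.7%


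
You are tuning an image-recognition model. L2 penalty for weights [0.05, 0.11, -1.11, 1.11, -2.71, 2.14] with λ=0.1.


‖w‖₂² = (0.05)² + (0.11)² + (-1.11)² + (1.11)² + (-2.71)² + (2.14)²
     = 0.0025 + 0.0121 + 1.2321 + 1.2321 + 7.3441 + 4.5796
     = 14.4025
λ·‖w‖₂² = 0.1·14.4025 = 1.44025

1.44025


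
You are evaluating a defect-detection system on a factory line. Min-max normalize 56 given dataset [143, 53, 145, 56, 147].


min=53, max=147
(56-53)/(147-53) = 3/94 = 0.0319

0.0319


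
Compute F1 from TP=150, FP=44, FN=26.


Precision = 150/194 = 0.7732
Recall = 150/176 = 0.8523
F1 = 2·P·R/(P+R) = 2·TP/(2·TP+FP+FN) = 300/(300+44+26) = 300/370 = 0.8108

0.8108


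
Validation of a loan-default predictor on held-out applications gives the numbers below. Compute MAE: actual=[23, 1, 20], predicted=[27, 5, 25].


Absolute errors: |23-27|=4, |1-5|=4, |20-25|=5
Sum = 13
MAE = 13/3 = 13/3

13/3


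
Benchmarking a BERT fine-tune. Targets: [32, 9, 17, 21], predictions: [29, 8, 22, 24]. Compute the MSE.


Squared errors: (32-29)²=9, (9-8)²=1, (17-22)²=25, (21-24)²=9
Sum = 44
MSE = 44/4 = 11

11


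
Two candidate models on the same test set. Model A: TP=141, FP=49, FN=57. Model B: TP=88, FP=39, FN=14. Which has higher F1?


Model A: P=141/190=0.7421, R=141/198=0.7121, F1=2PR/(P+R)=2TP/(2TP+FP+FN)=282/388=0.7268
Model B: P=88/127=0.6929, R=88/102=0.8627, F1=2PR/(P+R)=2TP/(2TP+FP+FN)=176/229=0.7686
0.7268 < 0.7686 → Model B

Model B


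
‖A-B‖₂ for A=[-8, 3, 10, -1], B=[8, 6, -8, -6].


d = √((-8-8)² + (3-6)² + (10+ 8)² + (-1+ 6)²)
  = √(256 + 9 + 324 + 25)
  = √614 = 24.779

24.779


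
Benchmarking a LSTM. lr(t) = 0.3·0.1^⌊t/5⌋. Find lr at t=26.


n_drops = ⌊26/5⌋ = 5
lr = 0.3·0.1^5 = 0.3·0.00001 = 0.000003

0.000003


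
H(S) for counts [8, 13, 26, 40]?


Probabilities: [8/87, 13/87, 26/87, 40/87] ≈ [0.092, 0.1494, 0.2989, 0.4598]
H = -((8/87)·log₂(8/87) + (13/87)·log₂(13/87) + (26/87)·log₂(26/87) + (40/87)·log₂(40/87))
  = 1.7625 bits

1.7625 bits


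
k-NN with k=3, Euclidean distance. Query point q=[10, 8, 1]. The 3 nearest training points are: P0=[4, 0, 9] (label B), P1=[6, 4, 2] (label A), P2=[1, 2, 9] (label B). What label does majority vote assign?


d(q,P0) = 12.8062  (label B)
d(q,P1) = 5.7446  (label A)
d(q,P2) = 13.4536  (label B)
Votes: A=1, B=2
Majority → B

B


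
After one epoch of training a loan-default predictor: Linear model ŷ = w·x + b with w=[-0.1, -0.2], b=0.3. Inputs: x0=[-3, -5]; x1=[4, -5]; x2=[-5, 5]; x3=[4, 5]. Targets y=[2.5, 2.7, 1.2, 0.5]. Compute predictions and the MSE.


ŷ0 = (-0.1)·(-3) + (-0.2)·(-5) + 0.3 = 1.6
ŷ1 = (-0.1)·(4) + (-0.2)·(-5) + 0.3 = 0.9
ŷ2 = (-0.1)·(-5) + (-0.2)·(5) + 0.3 = -0.2
ŷ3 = (-0.1)·(4) + (-0.2)·(5) + 0.3 = -1.1
errors² = [0.81, 3.24, 1.96, 2.56]
MSE = 8.5700/4 = 2.1425

2.1425


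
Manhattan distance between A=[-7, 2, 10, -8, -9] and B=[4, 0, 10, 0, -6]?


d = |-7-4| + |2-0| + |10-10| + |-8-0| + |-9+ 6|
  = 11 + 2 + 0 + 8 + 3
  = 24

24


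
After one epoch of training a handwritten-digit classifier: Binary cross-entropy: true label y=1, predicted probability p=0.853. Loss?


BCE = -[y·ln(p) + (1-y)·ln(1-p)]
= -1·ln(0.853) - 0
= -ln(0.853) = 0.159

0.159


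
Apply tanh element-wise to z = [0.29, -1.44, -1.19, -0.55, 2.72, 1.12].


tanh(0.29) = 0.2821
tanh(-1.44) = -0.8937
tanh(-1.19) = -0.8306
tanh(-0.55) = -0.5005
tanh(2.72) = 0.9914
tanh(1.12) = 0.8076
result = [0.2821, -0.8937, -0.8306, -0.5005, 0.9914, 0.8076]

[0.2821, -0.8937, -0.8306, -0.5005, 0.9914, 0.8076]


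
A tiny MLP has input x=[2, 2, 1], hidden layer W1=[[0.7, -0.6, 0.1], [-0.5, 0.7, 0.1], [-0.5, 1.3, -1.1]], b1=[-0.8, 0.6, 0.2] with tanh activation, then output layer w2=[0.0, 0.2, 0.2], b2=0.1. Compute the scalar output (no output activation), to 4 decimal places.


z1[0] = (0.7)·(2) + (-0.6)·(2) + (0.1)·(1) - 0.8 = -0.5
z1[1] = (-0.5)·(2) + (0.7)·(2) + (0.1)·(1) + 0.6 = 1.1
z1[2] = (-0.5)·(2) + (1.3)·(2) + (-1.1)·(1) + 0.2 = 0.7
h = tanh(z1) = [-0.4621, 0.8005, 0.6044]
output = (0.0)·(-0.4621) + (0.2)·(0.8005) + (0.2)·(0.6044) + 0.1 = 0.381

0.381


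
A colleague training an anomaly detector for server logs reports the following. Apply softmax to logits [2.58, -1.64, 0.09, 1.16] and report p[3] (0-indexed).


Exponentials: e^2.58=13.1971, e^-1.64=0.194, e^0.09=1.0942, e^1.16=3.1899
Sum = 17.6752
Softmax = [0.7466, 0.011, 0.0619, 0.1805]
p[3] = 3.1899/17.6752 = 0.1805

0.1805


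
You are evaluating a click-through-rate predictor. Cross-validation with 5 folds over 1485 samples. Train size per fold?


Fold size = 1485/5 = 297
Training per fold = 1485 - 297 = 1188

1188


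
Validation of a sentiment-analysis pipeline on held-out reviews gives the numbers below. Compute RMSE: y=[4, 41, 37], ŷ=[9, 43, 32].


MSE = 54/3 = 18
RMSE = √(54/3) = 4.2426

4.2426


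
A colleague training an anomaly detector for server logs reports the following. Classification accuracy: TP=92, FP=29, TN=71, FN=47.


Accuracy = (TP+TN)/(TP+TN+FP+FN)
= (92+71)/(239)
= 163/239 = 68.2%

68.2%


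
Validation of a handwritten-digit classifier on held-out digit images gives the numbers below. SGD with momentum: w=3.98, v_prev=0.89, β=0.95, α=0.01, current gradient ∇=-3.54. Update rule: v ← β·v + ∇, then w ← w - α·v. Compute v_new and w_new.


v_new = 0.95·0.89 - 3.54 = 0.8455 - 3.54 = -2.6945
w_new = 3.98 - 0.01·-2.6945 = 3.98 + 0.026945 = 4.006945

v_new=-2.6945, w_new=4.006945


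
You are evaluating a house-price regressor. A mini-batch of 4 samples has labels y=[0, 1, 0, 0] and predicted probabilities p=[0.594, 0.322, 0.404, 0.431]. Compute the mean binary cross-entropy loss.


L[0] = -ln(1-0.594) = -ln(0.406) = 0.9014
L[1] = -ln(0.322) = 1.1332
L[2] = -ln(1-0.404) = -ln(0.596) = 0.5175
L[3] = -ln(1-0.431) = -ln(0.569) = 0.5639
mean = (0.9014 + 1.1332 + 0.5175 + 0.5639)/4 = 0.779

0.779


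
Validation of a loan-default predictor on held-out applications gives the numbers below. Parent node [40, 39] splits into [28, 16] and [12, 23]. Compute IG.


Parent = [40, 39], H_parent = 0.9999
H_left = 0.9457 (n=44), H_right = 0.9275 (n=35)
H_children = (44/79)·0.9457 + (35/79)·0.9275 = 0.9376
IG = 0.9999 - 0.9376 = 0.0623

0.0623


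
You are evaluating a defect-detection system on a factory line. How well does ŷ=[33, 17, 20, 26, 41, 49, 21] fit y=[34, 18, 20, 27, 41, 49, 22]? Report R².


ȳ = 30.1429
SS_res = Σ(y-ŷ)² = 4
SS_tot = Σ(y-ȳ)² = 814.86
R² = 1 - SS_res/SS_tot = 1 - 0.0049 = 0.9951

0.9951


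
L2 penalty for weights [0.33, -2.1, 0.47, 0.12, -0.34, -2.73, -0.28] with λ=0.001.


‖w‖₂² = (0.33)² + (-2.1)² + (0.47)² + (0.12)² + (-0.34)² + (-2.73)² + (-0.28)²
     = 0.1089 + 4.41 + 0.2209 + 0.0144 + 0.1156 + 7.4529 + 0.0784
     = 12.4011
λ·‖w‖₂² = 0.001·12.4011 = 0.012401

0.012401


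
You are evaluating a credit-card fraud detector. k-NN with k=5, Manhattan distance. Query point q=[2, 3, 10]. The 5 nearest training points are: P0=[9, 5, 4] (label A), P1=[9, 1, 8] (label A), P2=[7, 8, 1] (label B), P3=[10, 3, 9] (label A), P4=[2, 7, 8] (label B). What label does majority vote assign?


d(q,P0) = 15  (label A)
d(q,P1) = 11  (label A)
d(q,P2) = 19  (label B)
d(q,P3) = 9  (label A)
d(q,P4) = 6  (label B)
Votes: A=3, B=2
Majority → A

A


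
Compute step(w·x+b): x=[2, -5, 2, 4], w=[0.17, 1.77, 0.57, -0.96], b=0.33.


z = (2)·(0.17) + (-5)·(1.77) + (2)·(0.57) + (4)·(-0.96) + 0.33
  = -10.88
step(z) = 0 (z<0)

0


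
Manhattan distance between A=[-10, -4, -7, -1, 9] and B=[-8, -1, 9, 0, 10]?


d = |-10+ 8| + |-4+ 1| + |-7-9| + |-1-0| + |9-10|
  = 2 + 3 + 16 + 1 + 1
  = 23

23


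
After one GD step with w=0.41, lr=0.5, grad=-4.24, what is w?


w_new = w - α·∇
= 0.41 - 0.5·-4.24
= 0.41 + 2.12
= 2.53

2.53


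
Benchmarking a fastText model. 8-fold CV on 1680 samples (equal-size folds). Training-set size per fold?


Fold size = 1680/8 = 210
Training per fold = 1680 - 210 = 1470

1470


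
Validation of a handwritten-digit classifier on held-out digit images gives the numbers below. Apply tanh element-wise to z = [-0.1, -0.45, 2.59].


tanh(-0.1) = -0.0997
tanh(-0.45) = -0.4219
tanh(2.59) = 0.9888
result = [-0.0997, -0.4219, 0.9888]

[-0.0997, -0.4219, 0.9888]


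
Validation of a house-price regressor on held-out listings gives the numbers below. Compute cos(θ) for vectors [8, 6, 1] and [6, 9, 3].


A·B = 8·6 + 6·9 + 1·3 = 105
‖A‖ = √101 = 10.0499, ‖B‖ = √126 = 11.225
cos = 105/(√101·√126) = 105/√12726 = 0.9308

0.9308


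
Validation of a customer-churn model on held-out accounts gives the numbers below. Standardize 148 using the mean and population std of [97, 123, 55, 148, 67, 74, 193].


μ = 108.1429, σ = 46.0075
z = (148 - 108.1429)/46.0075 = 0.8663

0.8663


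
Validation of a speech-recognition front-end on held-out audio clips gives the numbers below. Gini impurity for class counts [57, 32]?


Probabilities: [57/89, 32/89] ≈ [0.6404, 0.3596]
Σpᵢ² = (3249 + 1024)/89² = 4273/7921
Gini = 1 - Σpᵢ² = 1 - 4273/7921 = 0.4605

0.4605


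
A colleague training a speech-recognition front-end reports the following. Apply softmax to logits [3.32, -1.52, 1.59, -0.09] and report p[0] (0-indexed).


Exponentials: e^3.32=27.6604, e^-1.52=0.2187, e^1.59=4.9037, e^-0.09=0.9139
Sum = 33.6967
Softmax = [0.8209, 0.0065, 0.1455, 0.0271]
p[0] = 27.6604/33.6967 = 0.8209

0.8209


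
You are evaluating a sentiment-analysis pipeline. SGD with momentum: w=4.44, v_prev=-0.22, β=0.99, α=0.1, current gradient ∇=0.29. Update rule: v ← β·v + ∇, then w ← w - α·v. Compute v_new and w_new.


v_new = 0.99·-0.22 + 0.29 = -0.2178 + 0.29 = 0.0722
w_new = 4.44 - 0.1·0.0722 = 4.44 - 0.00722 = 4.43278

v_new=0.0722, w_new=4.43278


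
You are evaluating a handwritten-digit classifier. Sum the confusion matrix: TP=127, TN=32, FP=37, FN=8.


Total = TP + TN + FP + FN
= 127 + 32 + 37 + 8
= 204
(Predicted positive: 164, predicted negative: 40)

204


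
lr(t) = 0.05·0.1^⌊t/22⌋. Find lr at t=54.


n_drops = ⌊54/22⌋ = 2
lr = 0.05·0.1^2 = 0.05·0.01 = 0.0005

0.0005


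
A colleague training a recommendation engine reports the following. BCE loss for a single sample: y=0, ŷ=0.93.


BCE = -[y·ln(p) + (1-y)·ln(1-p)]
= -0 - 1·ln(1-0.93)
= -ln(0.07) = 2.6593

2.6593


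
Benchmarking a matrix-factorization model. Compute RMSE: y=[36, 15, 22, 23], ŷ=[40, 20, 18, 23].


MSE = 57/4 = 14.25
RMSE = √(57/4) = 3.7749

3.7749


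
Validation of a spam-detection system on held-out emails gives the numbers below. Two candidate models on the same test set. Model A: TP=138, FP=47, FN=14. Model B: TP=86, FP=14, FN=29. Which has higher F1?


Model A: P=138/185=0.7459, R=138/152=0.9079, F1=2PR/(P+R)=2TP/(2TP+FP+FN)=276/337=0.819
Model B: P=86/100=0.86, R=86/115=0.7478, F1=2PR/(P+R)=2TP/(2TP+FP+FN)=172/215=0.8
0.819 > 0.8 → Model A

Model A


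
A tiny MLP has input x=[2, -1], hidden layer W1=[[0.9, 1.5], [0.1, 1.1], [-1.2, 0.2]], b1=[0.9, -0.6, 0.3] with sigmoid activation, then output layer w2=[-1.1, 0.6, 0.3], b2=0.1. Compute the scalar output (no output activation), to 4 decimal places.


z1[0] = (0.9)·(2) + (1.5)·(-1) + 0.9 = 1.2
z1[1] = (0.1)·(2) + (1.1)·(-1) - 0.6 = -1.5
z1[2] = (-1.2)·(2) + (0.2)·(-1) + 0.3 = -2.3
h = sigmoid(z1) = [0.7685, 0.1824, 0.0911]
output = (-1.1)·(0.7685) + (0.6)·(0.1824) + (0.3)·(0.0911) + 0.1 = -0.6086

-0.6086


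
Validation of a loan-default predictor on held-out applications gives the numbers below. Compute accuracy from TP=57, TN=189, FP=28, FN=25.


Accuracy = (TP+TN)/(TP+TN+FP+FN)
= (57+189)/(299)
= 246/299 = 82.27%

82.27%


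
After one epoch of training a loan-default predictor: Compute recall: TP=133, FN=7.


Recall = TP/(TP+FN)
= 133/(133+7)
= 133/140 = 95.0%

95.0%


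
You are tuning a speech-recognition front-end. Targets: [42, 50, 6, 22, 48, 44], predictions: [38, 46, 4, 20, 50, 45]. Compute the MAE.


Absolute errors: |42-38|=4, |50-46|=4, |6-4|=2, |22-20|=2, |48-50|=2, |44-45|=1
Sum = 15
MAE = 15/6 = 5/2

5/2


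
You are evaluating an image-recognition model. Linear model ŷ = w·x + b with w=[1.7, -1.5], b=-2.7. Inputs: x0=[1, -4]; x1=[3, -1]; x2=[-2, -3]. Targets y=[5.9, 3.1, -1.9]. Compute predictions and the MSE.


ŷ0 = (1.7)·(1) + (-1.5)·(-4) - 2.7 = 5.0
ŷ1 = (1.7)·(3) + (-1.5)·(-1) - 2.7 = 3.9
ŷ2 = (1.7)·(-2) + (-1.5)·(-3) - 2.7 = -1.6
errors² = [0.81, 0.64, 0.09]
MSE = 1.5400/3 = 0.5133

0.5133


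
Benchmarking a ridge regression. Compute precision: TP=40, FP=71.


Precision = TP/(TP+FP)
= 40/(40+71)
= 40/111 = 36.04%

36.04%


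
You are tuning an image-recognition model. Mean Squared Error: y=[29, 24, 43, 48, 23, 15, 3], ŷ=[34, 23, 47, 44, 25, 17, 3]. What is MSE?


Squared errors: (29-34)²=25, (24-23)²=1, (43-47)²=16, (48-44)²=16, (23-25)²=4, (15-17)²=4, (3-3)²=0
Sum = 66
MSE = 66/7 = 66/7

66/7


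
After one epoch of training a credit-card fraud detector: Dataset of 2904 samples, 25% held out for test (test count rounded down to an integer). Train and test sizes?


Test = ⌊2904·25/100⌋ = 726
Train = 2904 - 726 = 2178

Train: 2178, Test: 726


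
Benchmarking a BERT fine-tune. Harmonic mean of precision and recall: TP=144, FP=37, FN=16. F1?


Precision = 144/181 = 0.7956
Recall = 144/160 = 0.9
F1 = 2·P·R/(P+R) = 2·TP/(2·TP+FP+FN) = 288/(288+37+16) = 288/341 = 0.8446

0.8446


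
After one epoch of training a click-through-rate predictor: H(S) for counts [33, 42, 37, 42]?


Probabilities: [33/154, 42/154, 37/154, 42/154] ≈ [0.2143, 0.2727, 0.2403, 0.2727]
H = -((33/154)·log₂(33/154) + (42/154)·log₂(42/154) + (37/154)·log₂(37/154) + (42/154)·log₂(42/154))
  = 1.993 bits

1.993 bits


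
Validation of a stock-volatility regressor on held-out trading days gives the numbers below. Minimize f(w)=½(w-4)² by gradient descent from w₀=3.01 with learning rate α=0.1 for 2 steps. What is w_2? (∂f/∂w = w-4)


step 1: grad = 3.01-4 = -0.99; w = 3.01 - 0.1·(-0.99) = 3.109
step 2: grad = 3.109-4 = -0.891; w = 3.109 - 0.1·(-0.891) = 3.1981

3.1981


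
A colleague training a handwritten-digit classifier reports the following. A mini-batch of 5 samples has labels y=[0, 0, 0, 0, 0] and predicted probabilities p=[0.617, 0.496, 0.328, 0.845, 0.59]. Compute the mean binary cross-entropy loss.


L[0] = -ln(1-0.617) = -ln(0.383) = 0.9597
L[1] = -ln(1-0.496) = -ln(0.504) = 0.6852
L[2] = -ln(1-0.328) = -ln(0.672) = 0.3975
L[3] = -ln(1-0.845) = -ln(0.155) = 1.8643
L[4] = -ln(1-0.59) = -ln(0.41) = 0.8916
mean = (0.9597 + 0.6852 + 0.3975 + 1.8643 + 0.8916)/5 = 0.9597

0.9597


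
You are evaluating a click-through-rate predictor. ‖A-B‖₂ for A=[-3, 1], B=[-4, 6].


d = √((-3+ 4)² + (1-6)²)
  = √(1 + 25)
  = √26 = 5.099

5.099


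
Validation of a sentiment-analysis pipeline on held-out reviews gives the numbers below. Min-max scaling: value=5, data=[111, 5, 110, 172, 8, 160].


min=5, max=172
(5-5)/(172-5) = 0/167 = 0.0

0.0


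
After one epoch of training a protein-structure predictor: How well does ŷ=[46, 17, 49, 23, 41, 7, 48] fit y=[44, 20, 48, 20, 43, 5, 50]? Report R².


ȳ = 32.8571
SS_res = Σ(y-ŷ)² = 35
SS_tot = Σ(y-ȳ)² = 1856.86
R² = 1 - SS_res/SS_tot = 1 - 0.0188 = 0.9812

0.9812


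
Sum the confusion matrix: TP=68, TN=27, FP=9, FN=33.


Total = TP + TN + FP + FN
= 68 + 27 + 9 + 33
= 137
(Predicted positive: 77, predicted negative: 60)

137


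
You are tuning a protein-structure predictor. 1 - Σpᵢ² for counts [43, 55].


Probabilities: [43/98, 55/98] ≈ [0.4388, 0.5612]
Σpᵢ² = (1849 + 3025)/98² = 4874/9604
Gini = 1 - Σpᵢ² = 1 - 4874/9604 = 0.4925

0.4925


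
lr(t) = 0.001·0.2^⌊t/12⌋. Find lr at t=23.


n_drops = ⌊23/12⌋ = 1
lr = 0.001·0.2^1 = 0.001·0.2 = 0.0002

0.0002


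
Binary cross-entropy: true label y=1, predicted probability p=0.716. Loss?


BCE = -[y·ln(p) + (1-y)·ln(1-p)]
= -1·ln(0.716) - 0
= -ln(0.716) = 0.3341

0.3341


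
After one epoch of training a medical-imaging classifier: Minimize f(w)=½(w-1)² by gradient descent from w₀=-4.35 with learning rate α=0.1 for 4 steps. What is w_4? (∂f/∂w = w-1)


step 1: grad = -4.35-1 = -5.35; w = -4.35 - 0.1·(-5.35) = -3.815
step 2: grad = -3.815-1 = -4.815; w = -3.815 - 0.1·(-4.815) = -3.3335
step 3: grad = -3.3335-1 = -4.3335; w = -3.3335 - 0.1·(-4.3335) = -2.90015
step 4: grad = -2.90015-1 = -3.90015; w = -2.90015 - 0.1·(-3.90015) = -2.510135

-2.510135


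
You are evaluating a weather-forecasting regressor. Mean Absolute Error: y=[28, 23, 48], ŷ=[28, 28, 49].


Absolute errors: |28-28|=0, |23-28|=5, |48-49|=1
Sum = 6
MAE = 6/3 = 2

2


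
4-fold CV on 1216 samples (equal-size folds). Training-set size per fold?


Fold size = 1216/4 = 304
Training per fold = 1216 - 304 = 912

912


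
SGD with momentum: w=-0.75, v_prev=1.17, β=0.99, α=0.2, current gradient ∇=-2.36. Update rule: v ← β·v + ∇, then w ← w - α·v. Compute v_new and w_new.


v_new = 0.99·1.17 - 2.36 = 1.1583 - 2.36 = -1.2017
w_new = -0.75 - 0.2·-1.2017 = -0.75 + 0.24034 = -0.50966

v_new=-1.2017, w_new=-0.50966


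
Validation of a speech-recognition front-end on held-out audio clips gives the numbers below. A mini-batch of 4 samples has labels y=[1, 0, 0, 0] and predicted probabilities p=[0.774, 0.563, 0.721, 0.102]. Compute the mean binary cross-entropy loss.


L[0] = -ln(0.774) = 0.2562
L[1] = -ln(1-0.563) = -ln(0.437) = 0.8278
L[2] = -ln(1-0.721) = -ln(0.279) = 1.2765
L[3] = -ln(1-0.102) = -ln(0.898) = 0.1076
mean = (0.2562 + 0.8278 + 1.2765 + 0.1076)/4 = 0.617

0.617


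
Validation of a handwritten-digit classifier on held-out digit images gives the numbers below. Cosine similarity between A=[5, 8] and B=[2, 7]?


A·B = 5·2 + 8·7 = 66
‖A‖ = √89 = 9.434, ‖B‖ = √53 = 7.2801
cos = 66/(√89·√53) = 66/√4717 = 0.961

0.961


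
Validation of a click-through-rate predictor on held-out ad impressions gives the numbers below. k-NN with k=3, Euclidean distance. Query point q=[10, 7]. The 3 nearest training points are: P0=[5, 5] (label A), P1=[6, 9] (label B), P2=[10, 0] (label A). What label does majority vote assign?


d(q,P0) = 5.3852  (label A)
d(q,P1) = 4.4721  (label B)
d(q,P2) = 7.0  (label A)
Votes: A=2, B=1
Majority → A

A


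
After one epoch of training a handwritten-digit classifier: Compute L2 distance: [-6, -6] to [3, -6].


d = √((-6-3)² + (-6+ 6)²)
  = √(81 + 0)
  = √81 = 9.0

9.0


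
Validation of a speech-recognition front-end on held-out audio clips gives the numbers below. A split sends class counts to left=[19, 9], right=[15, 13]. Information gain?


Parent = [34, 22], H_parent = 0.9666
H_left = 0.9059 (n=28), H_right = 0.9963 (n=28)
H_children = (28/56)·0.9059 + (28/56)·0.9963 = 0.9511
IG = 0.9666 - 0.9511 = 0.0155

0.0155


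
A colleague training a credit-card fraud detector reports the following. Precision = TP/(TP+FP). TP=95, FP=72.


Precision = TP/(TP+FP)
= 95/(95+72)
= 95/167 = 56.89%

56.89%


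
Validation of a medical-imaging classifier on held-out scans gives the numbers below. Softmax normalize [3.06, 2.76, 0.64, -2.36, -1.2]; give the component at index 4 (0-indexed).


Exponentials: e^3.06=21.3276, e^2.76=15.7998, e^0.64=1.8965, e^-2.36=0.0944, e^-1.2=0.3012
Sum = 39.4195
Softmax = [0.541, 0.4008, 0.0481, 0.0024, 0.0076]
p[4] = 0.3012/39.4195 = 0.0076

0.0076


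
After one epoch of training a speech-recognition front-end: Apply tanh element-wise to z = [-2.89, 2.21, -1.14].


tanh(-2.89) = -0.9938
tanh(2.21) = 0.9762
tanh(-1.14) = -0.8144
result = [-0.9938, 0.9762, -0.8144]

[-0.9938, 0.9762, -0.8144]


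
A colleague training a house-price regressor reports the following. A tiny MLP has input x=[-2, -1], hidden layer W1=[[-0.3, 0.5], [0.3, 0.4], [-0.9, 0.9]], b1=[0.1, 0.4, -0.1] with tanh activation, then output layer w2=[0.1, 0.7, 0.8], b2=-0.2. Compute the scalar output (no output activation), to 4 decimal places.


z1[0] = (-0.3)·(-2) + (0.5)·(-1) + 0.1 = 0.2
z1[1] = (0.3)·(-2) + (0.4)·(-1) + 0.4 = -0.6
z1[2] = (-0.9)·(-2) + (0.9)·(-1) - 0.1 = 0.8
h = tanh(z1) = [0.1974, -0.537, 0.664]
output = (0.1)·(0.1974) + (0.7)·(-0.537) + (0.8)·(0.664) - 0.2 = -0.025

-0.025


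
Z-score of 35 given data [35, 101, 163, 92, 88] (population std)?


μ = 95.8, σ = 40.7794
z = (35 - 95.8)/40.7794 = -1.4909

-1.4909


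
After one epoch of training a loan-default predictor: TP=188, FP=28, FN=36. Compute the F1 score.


Precision = 188/216 = 0.8704
Recall = 188/224 = 0.8393
F1 = 2·P·R/(P+R) = 2·TP/(2·TP+FP+FN) = 376/(376+28+36) = 376/440 = 0.8545

0.8545


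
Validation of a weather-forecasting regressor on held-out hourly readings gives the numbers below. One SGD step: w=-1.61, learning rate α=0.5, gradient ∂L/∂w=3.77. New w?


w_new = w - α·∇
= -1.61 - 0.5·3.77
= -1.61 - 1.885
= -3.495

-3.495


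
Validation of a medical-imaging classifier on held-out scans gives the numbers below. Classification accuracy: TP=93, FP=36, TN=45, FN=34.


Accuracy = (TP+TN)/(TP+TN+FP+FN)
= (93+45)/(208)
= 138/208 = 66.35%

66.35%


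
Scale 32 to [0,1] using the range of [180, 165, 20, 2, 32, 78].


min=2, max=180
(32-2)/(180-2) = 30/178 = 0.1685

0.1685


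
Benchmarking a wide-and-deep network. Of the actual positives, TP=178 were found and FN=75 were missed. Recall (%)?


Recall = TP/(TP+FN)
= 178/(178+75)
= 178/253 = 70.36%

70.36%


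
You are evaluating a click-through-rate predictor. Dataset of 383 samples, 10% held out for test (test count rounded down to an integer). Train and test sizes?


Test = ⌊383·10/100⌋ = 38
Train = 383 - 38 = 345

Train: 345, Test: 38


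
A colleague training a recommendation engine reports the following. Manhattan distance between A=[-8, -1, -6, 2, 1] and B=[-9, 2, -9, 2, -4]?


d = |-8+ 9| + |-1-2| + |-6+ 9| + |2-2| + |1+ 4|
  = 1 + 3 + 3 + 0 + 5
  = 12

12


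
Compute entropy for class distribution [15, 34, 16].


Probabilities: [15/65, 34/65, 16/65] ≈ [0.2308, 0.5231, 0.2462]
H = -((15/65)·log₂(15/65) + (34/65)·log₂(34/65) + (16/65)·log₂(16/65))
  = 1.475 bits

1.475 bits


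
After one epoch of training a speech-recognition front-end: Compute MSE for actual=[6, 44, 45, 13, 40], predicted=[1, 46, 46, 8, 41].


Squared errors: (6-1)²=25, (44-46)²=4, (45-46)²=1, (13-8)²=25, (40-41)²=1
Sum = 56
MSE = 56/5 = 56/5

56/5


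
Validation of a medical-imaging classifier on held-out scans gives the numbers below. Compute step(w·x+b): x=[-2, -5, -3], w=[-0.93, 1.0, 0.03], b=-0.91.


z = (-2)·(-0.93) + (-5)·(1.0) + (-3)·(0.03) - 0.91
  = -4.14
step(z) = 0 (z<0)

0


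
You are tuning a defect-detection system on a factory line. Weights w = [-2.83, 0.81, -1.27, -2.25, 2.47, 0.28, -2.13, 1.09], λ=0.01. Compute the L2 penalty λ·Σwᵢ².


‖w‖₂² = (-2.83)² + (0.81)² + (-1.27)² + (-2.25)² + (2.47)² + (0.28)² + (-2.13)² + (1.09)²
     = 8.0089 + 0.6561 + 1.6129 + 5.0625 + 6.1009 + 0.0784 + 4.5369 + 1.1881
     = 27.2447
λ·‖w‖₂² = 0.01·27.2447 = 0.272447

0.272447


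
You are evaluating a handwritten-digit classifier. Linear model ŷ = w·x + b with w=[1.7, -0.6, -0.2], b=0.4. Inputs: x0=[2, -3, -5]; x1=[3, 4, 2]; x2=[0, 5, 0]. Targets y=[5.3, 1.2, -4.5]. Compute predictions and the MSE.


ŷ0 = (1.7)·(2) + (-0.6)·(-3) + (-0.2)·(-5) + 0.4 = 6.6
ŷ1 = (1.7)·(3) + (-0.6)·(4) + (-0.2)·(2) + 0.4 = 2.7
ŷ2 = (1.7)·(0) + (-0.6)·(5) + (-0.2)·(0) + 0.4 = -2.6
errors² = [1.69, 2.25, 3.61]
MSE = 7.5500/3 = 2.5167

2.5167


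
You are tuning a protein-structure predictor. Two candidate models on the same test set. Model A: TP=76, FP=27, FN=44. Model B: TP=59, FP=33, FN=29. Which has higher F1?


Model A: P=76/103=0.7379, R=76/120=0.6333, F1=2PR/(P+R)=2TP/(2TP+FP+FN)=152/223=0.6816
Model B: P=59/92=0.6413, R=59/88=0.6705, F1=2PR/(P+R)=2TP/(2TP+FP+FN)=118/180=0.6556
0.6816 > 0.6556 → Model A

Model A


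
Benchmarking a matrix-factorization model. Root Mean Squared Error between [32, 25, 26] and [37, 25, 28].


MSE = 29/3 = 9.6667
RMSE = √(29/3) = 3.1091

3.1091


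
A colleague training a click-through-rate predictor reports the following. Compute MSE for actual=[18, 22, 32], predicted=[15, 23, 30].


Squared errors: (18-15)²=9, (22-23)²=1, (32-30)²=4
Sum = 14
MSE = 14/3 = 14/3

14/3


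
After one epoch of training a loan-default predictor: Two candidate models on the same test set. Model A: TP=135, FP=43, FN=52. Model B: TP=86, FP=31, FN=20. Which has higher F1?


Model A: P=135/178=0.7584, R=135/187=0.7219, F1=2PR/(P+R)=2TP/(2TP+FP+FN)=270/365=0.7397
Model B: P=86/117=0.735, R=86/106=0.8113, F1=2PR/(P+R)=2TP/(2TP+FP+FN)=172/223=0.7713
0.7397 < 0.7713 → Model B

Model B


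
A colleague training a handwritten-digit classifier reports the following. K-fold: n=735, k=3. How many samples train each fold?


Fold size = 735/3 = 245
Training per fold = 735 - 245 = 490

490


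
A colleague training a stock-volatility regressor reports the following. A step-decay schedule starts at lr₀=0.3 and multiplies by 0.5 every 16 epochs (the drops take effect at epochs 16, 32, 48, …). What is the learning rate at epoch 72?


n_drops = ⌊72/16⌋ = 4
lr = 0.3·0.5^4 = 0.3·0.0625 = 0.01875

0.01875


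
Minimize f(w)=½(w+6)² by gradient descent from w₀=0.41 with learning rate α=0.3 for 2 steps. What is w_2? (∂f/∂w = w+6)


step 1: grad = 0.41+6 = 6.41; w = 0.41 - 0.3·(6.41) = -1.513
step 2: grad = -1.513+6 = 4.487; w = -1.513 - 0.3·(4.487) = -2.8591

-2.8591


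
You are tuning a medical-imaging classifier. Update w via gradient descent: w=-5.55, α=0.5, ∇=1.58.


w_new = w - α·∇
= -5.55 - 0.5·1.58
= -5.55 - 0.79
= -6.34

-6.34


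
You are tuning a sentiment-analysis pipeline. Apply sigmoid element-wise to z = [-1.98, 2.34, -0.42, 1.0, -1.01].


σ(-1.98) = 1/(1+e^1.98) = 0.1213
σ(2.34) = 1/(1+e^-2.34) = 0.9121
σ(-0.42) = 1/(1+e^0.42) = 0.3965
σ(1.0) = 1/(1+e^-1.0) = 0.7311
σ(-1.01) = 1/(1+e^1.01) = 0.267
result = [0.1213, 0.9121, 0.3965, 0.7311, 0.267]

[0.1213, 0.9121, 0.3965, 0.7311, 0.267]


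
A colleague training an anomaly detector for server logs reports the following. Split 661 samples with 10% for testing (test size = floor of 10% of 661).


Test = ⌊661·10/100⌋ = 66
Train = 661 - 66 = 595

Train: 595, Test: 66


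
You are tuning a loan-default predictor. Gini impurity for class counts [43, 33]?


Probabilities: [43/76, 33/76] ≈ [0.5658, 0.4342]
Σpᵢ² = (1849 + 1089)/76² = 2938/5776
Gini = 1 - Σpᵢ² = 1 - 2938/5776 = 0.4913

0.4913


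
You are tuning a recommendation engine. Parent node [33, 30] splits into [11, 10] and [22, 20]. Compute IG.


Parent = [33, 30], H_parent = 0.9984
H_left = 0.9984 (n=21), H_right = 0.9984 (n=42)
H_children = (21/63)·0.9984 + (42/63)·0.9984 = 0.9984
IG = 0.9984 - 0.9984 = 0.0

0.0


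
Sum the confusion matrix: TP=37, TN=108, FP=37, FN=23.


Total = TP + TN + FP + FN
= 37 + 108 + 37 + 23
= 205
(Predicted positive: 74, predicted negative: 131)

205


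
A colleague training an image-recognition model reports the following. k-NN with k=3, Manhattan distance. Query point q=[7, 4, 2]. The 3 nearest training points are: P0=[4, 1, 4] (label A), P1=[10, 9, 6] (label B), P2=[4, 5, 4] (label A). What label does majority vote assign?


d(q,P0) = 8  (label A)
d(q,P1) = 12  (label B)
d(q,P2) = 6  (label A)
Votes: A=2, B=1
Majority → A

A


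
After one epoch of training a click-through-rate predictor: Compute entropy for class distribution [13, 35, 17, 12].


Probabilities: [13/77, 35/77, 17/77, 12/77] ≈ [0.1688, 0.4545, 0.2208, 0.1558]
H = -((13/77)·log₂(13/77) + (35/77)·log₂(35/77) + (17/77)·log₂(17/77) + (12/77)·log₂(12/77))
  = 1.8494 bits

1.8494 bits


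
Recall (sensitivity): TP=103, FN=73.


Recall = TP/(TP+FN)
= 103/(103+73)
= 103/176 = 58.52%

58.52%


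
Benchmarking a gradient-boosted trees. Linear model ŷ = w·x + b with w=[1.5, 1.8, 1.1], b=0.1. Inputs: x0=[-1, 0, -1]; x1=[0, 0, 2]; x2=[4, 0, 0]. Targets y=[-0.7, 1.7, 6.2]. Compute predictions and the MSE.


ŷ0 = (1.5)·(-1) + (1.8)·(0) + (1.1)·(-1) + 0.1 = -2.5
ŷ1 = (1.5)·(0) + (1.8)·(0) + (1.1)·(2) + 0.1 = 2.3
ŷ2 = (1.5)·(4) + (1.8)·(0) + (1.1)·(0) + 0.1 = 6.1
errors² = [3.24, 0.36, 0.01]
MSE = 3.6100/3 = 1.2033

1.2033


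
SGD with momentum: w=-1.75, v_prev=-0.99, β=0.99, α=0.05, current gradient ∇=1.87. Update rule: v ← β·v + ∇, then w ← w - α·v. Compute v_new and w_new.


v_new = 0.99·-0.99 + 1.87 = -0.9801 + 1.87 = 0.8899
w_new = -1.75 - 0.05·0.8899 = -1.75 - 0.044495 = -1.794495

v_new=0.8899, w_new=-1.794495
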